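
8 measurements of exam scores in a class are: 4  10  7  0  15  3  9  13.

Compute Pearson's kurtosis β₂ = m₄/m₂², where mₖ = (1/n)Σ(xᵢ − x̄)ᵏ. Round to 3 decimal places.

x̄ = 7.6250
Σ(xᵢ − x̄)² = 183.8750 ⇒ m₂ = 22.98438
Σ(xᵢ − x̄)⁴ = 7839.1191 ⇒ m₄ = 979.88989
m₂² = 528.28149
β₂ = m₄/m₂² = 979.88989 / 528.28149 ≈ 1.855

1.855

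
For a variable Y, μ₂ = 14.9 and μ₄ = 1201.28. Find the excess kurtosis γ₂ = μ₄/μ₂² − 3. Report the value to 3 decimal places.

2.411

μ₂² = 14.9² = 222.01000
μ₄/μ₂² = 1201.28 / 222.01000 = 5.41093
γ₂ = 5.41093 − 3 ≈ 2.411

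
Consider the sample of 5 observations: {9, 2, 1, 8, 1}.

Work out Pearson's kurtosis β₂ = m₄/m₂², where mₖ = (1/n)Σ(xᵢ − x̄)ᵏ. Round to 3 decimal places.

1.233

x̄ = 4.2000
Σ(xᵢ − x̄)² = 62.8000 ⇒ m₂ = 12.56000
Σ(xᵢ − x̄)⁴ = 972.4960 ⇒ m₄ = 194.49920
m₂² = 157.75360
β₂ = m₄/m₂² = 194.49920 / 157.75360 ≈ 1.233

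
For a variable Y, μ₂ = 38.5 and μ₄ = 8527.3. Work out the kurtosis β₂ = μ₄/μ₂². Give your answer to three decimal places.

μ₂² = 38.5² = 1482.25000
μ₄/μ₂² = 8527.3 / 1482.25000 = 5.75294
β₂ ≈ 5.753

5.753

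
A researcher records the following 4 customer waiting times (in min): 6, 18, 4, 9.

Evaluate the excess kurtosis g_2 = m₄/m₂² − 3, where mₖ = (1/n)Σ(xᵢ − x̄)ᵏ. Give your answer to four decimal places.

-0.9546

x̄ = 9.2500
Σ(xᵢ − x̄)² = 114.7500 ⇒ m₂ = 28.68750
Σ(xᵢ − x̄)⁴ = 6733.0781 ⇒ m₄ = 1683.26953
m₂² = 822.97266
g_2 = m₄/m₂² − 3 = 2.04535 − 3 ≈ -0.9546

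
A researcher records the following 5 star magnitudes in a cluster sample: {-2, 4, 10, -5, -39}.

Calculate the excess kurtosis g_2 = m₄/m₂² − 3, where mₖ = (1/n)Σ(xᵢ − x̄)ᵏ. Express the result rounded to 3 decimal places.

x̄ = -6.4000
Σ(xᵢ − x̄)² = 1461.2000 ⇒ m₂ = 292.24000
Σ(xᵢ − x̄)⁴ = 1213875.5360 ⇒ m₄ = 242775.10720
m₂² = 85404.21760
g_2 = m₄/m₂² − 3 = 2.84266 − 3 ≈ -0.157

-0.157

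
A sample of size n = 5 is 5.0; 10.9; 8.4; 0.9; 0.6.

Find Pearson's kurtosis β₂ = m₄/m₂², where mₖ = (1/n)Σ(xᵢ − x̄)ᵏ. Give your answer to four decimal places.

x̄ = 5.1600
Σ(xᵢ − x̄)² = 82.4120 ⇒ m₂ = 16.48240
Σ(xᵢ − x̄)⁴ = 1957.4538 ⇒ m₄ = 391.49076
m₂² = 271.66951
β₂ = m₄/m₂² = 391.49076 / 271.66951 ≈ 1.4411

1.4411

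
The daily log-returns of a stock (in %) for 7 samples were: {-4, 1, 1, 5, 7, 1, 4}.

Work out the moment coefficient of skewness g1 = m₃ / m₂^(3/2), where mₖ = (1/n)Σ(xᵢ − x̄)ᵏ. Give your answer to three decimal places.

x̄ = (-4 + 1 + 1 + 5 + 7 + 1 + 4) / 7 = 2.1429
deviations (xᵢ − x̄): -6.1429, -1.1429, -1.1429, 2.8571, 4.8571, -1.1429, 1.8571
Σ(xᵢ − x̄)² = 76.8571 ⇒ m₂ = 76.8571/7 = 10.97959
Σ(xᵢ − x̄)³ = -91.9592 ⇒ m₃ = -91.9592/7 = -13.13703
m₂^(3/2) = 10.97959^(1.5) = 36.38139
g1 = m₃ / m₂^(3/2) = -13.13703 / 36.38139 ≈ -0.361

-0.361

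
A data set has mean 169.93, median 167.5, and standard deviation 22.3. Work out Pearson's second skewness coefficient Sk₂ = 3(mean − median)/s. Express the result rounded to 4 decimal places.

Sk₂ = 3(169.93 − 167.5) / 22.3 = 3 × 2.4300 / 22.3
    = 7.2900 / 22.3 ≈ 0.3269

0.3269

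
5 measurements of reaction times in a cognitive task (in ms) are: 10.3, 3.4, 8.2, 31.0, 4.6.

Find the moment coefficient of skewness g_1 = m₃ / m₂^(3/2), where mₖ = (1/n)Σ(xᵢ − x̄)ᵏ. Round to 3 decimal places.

1.281

x̄ = (10.3 + 3.4 + 8.2 + 31.0 + 4.6) / 5 = 11.5000
deviations (xᵢ − x̄): -1.2000, -8.1000, -3.3000, 19.5000, -6.9000
Σ(xᵢ − x̄)² = 505.8000 ⇒ m₂ = 505.8000/5 = 101.16000
Σ(xᵢ − x̄)³ = 6517.2600 ⇒ m₃ = 6517.2600/5 = 1303.45200
m₂^(3/2) = 101.16000^(1.5) = 1017.45036
g_1 = m₃ / m₂^(3/2) = 1303.45200 / 1017.45036 ≈ 1.281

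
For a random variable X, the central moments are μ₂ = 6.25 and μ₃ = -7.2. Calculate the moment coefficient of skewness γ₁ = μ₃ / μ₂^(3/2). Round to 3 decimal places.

-0.461

σ = √μ₂ = √6.25 = 2.50000
σ³ = μ₂^(3/2) = 15.62500
γ₁ = μ₃/σ³ = -7.2 / 15.62500 ≈ -0.461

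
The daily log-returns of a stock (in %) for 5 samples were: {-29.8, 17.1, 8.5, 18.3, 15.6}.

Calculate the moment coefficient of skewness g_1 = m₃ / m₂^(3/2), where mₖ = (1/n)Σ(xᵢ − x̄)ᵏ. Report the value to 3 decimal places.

-1.377

x̄ = (-29.8 + 17.1 + 8.5 + 18.3 + 15.6) / 5 = 5.9400
deviations (xᵢ − x̄): -35.7400, 11.1600, 2.5600, 12.3600, 9.6600
Σ(xᵢ − x̄)² = 1654.5320 ⇒ m₂ = 1654.5320/5 = 330.90640
Σ(xᵢ − x̄)³ = -41456.0362 ⇒ m₃ = -41456.0362/5 = -8291.20723
m₂^(3/2) = 330.90640^(1.5) = 6019.46301
g_1 = m₃ / m₂^(3/2) = -8291.20723 / 6019.46301 ≈ -1.377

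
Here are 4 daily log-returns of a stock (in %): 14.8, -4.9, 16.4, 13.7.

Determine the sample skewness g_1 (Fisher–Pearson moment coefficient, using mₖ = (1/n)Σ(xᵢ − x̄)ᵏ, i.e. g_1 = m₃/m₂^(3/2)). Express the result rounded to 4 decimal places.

x̄ = (14.8 - 4.9 + 16.4 + 13.7) / 4 = 10.0000
deviations (xᵢ − x̄): 4.8000, -14.9000, 6.4000, 3.7000
Σ(xᵢ − x̄)² = 299.7000 ⇒ m₂ = 299.7000/4 = 74.92500
Σ(xᵢ − x̄)³ = -2884.5600 ⇒ m₃ = -2884.5600/4 = -721.14000
m₂^(3/2) = 74.92500^(1.5) = 648.54502
g_1 = m₃ / m₂^(3/2) = -721.14000 / 648.54502 ≈ -1.1119

-1.1119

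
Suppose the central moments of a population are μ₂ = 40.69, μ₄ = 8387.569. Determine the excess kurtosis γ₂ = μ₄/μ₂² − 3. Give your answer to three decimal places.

μ₂² = 40.69² = 1655.67610
μ₄/μ₂² = 8387.569 / 1655.67610 = 5.06595
γ₂ = 5.06595 − 3 ≈ 2.066

2.066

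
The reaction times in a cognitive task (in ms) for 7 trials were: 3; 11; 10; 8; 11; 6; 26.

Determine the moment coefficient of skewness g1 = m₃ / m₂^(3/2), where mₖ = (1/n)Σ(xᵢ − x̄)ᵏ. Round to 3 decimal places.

1.359

x̄ = (3 + 11 + 10 + 8 + 11 + 6 + 26) / 7 = 10.7143
deviations (xᵢ − x̄): -7.7143, 0.2857, -0.7143, -2.7143, 0.2857, -4.7143, 15.2857
Σ(xᵢ − x̄)² = 323.4286 ⇒ m₂ = 323.4286/7 = 46.20408
Σ(xᵢ − x̄)³ = 2987.3878 ⇒ m₃ = 2987.3878/7 = 426.76968
m₂^(3/2) = 46.20408^(1.5) = 314.06570
g1 = m₃ / m₂^(3/2) = 426.76968 / 314.06570 ≈ 1.359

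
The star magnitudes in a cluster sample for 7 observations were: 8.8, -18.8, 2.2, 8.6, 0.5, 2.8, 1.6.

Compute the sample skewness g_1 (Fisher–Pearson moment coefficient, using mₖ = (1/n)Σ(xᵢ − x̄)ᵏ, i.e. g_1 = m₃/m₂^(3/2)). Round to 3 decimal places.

x̄ = (8.8 - 18.8 + 2.2 + 8.6 + 0.5 + 2.8 + 1.6) / 7 = 0.8143
deviations (xᵢ − x̄): 7.9857, -19.6143, 1.3857, 7.7857, -0.3143, 1.9857, 0.7857
Σ(xᵢ − x̄)² = 515.6886 ⇒ m₂ = 515.6886/7 = 73.66980
Σ(xᵢ − x̄)³ = -6553.8560 ⇒ m₃ = -6553.8560/7 = -936.26514
m₂^(3/2) = 73.66980^(1.5) = 632.31604
g_1 = m₃ / m₂^(3/2) = -936.26514 / 632.31604 ≈ -1.481

-1.481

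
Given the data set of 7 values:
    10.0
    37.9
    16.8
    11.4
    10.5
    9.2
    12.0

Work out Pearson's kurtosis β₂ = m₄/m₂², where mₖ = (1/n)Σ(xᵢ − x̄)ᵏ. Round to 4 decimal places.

4.6166

x̄ = 15.4000
Σ(xᵢ − x̄)² = 627.3800 ⇒ m₂ = 89.62571
Σ(xᵢ − x̄)⁴ = 259586.9570 ⇒ m₄ = 37083.85100
m₂² = 8032.76866
β₂ = m₄/m₂² = 37083.85100 / 8032.76866 ≈ 4.6166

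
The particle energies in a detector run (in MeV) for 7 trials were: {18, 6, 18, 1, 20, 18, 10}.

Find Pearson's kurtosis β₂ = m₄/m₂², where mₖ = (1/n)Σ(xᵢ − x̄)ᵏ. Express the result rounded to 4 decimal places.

x̄ = 13.0000
Σ(xᵢ − x̄)² = 326.0000 ⇒ m₂ = 46.57143
Σ(xᵢ − x̄)⁴ = 27494.0000 ⇒ m₄ = 3927.71429
m₂² = 2168.89796
β₂ = m₄/m₂² = 3927.71429 / 2168.89796 ≈ 1.8109

1.8109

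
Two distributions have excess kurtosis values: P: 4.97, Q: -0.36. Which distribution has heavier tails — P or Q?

Higher excess kurtosis ⇒ heavier tails relative to the normal distribution.
4.97 vs -0.36: the larger is 4.97, so P has heavier tails. (P is leptokurtic — heavier-than-normal tails; the other is platykurtic.)

P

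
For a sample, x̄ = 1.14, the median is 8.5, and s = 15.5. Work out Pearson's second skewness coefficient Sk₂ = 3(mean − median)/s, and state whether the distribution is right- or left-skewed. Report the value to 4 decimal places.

-1.4245, left-skewed

Sk₂ = 3(1.14 − 8.5) / 15.5 = 3 × -7.3600 / 15.5
    = -22.0800 / 15.5 ≈ -1.4245
Sk₂ < 0 ⇒ mean < median ⇒ left-skewed (negative skew).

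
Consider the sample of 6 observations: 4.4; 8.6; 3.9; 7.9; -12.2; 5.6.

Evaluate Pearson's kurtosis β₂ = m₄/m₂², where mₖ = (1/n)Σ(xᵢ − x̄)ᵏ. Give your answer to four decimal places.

3.7968

x̄ = 3.0333
Σ(xᵢ − x̄)² = 295.9333 ⇒ m₂ = 49.32222
Σ(xᵢ − x̄)⁴ = 55417.9120 ⇒ m₄ = 9236.31867
m₂² = 2432.68160
β₂ = m₄/m₂² = 9236.31867 / 2432.68160 ≈ 3.7968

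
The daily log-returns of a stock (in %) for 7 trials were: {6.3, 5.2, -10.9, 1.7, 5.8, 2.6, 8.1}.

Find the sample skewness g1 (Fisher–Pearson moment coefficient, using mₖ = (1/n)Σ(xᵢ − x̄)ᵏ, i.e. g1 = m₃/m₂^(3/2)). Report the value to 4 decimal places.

x̄ = (6.3 + 5.2 - 10.9 + 1.7 + 5.8 + 2.6 + 8.1) / 7 = 2.6857
deviations (xᵢ − x̄): 3.6143, 2.5143, -13.5857, -0.9857, 3.1143, -0.0857, 5.4143
Σ(xᵢ − x̄)² = 243.9486 ⇒ m₂ = 243.9486/7 = 34.84980
Σ(xᵢ − x̄)³ = -2256.4660 ⇒ m₃ = -2256.4660/7 = -322.35229
m₂^(3/2) = 34.84980^(1.5) = 205.73129
g1 = m₃ / m₂^(3/2) = -322.35229 / 205.73129 ≈ -1.5669

-1.5669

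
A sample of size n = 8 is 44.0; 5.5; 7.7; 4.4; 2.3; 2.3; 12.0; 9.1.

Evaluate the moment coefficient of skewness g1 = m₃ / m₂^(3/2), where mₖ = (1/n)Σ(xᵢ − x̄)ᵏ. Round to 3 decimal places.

2.011

x̄ = (44.0 + 5.5 + 7.7 + 4.4 + 2.3 + 2.3 + 12.0 + 9.1) / 8 = 10.9125
deviations (xᵢ − x̄): 33.0875, -5.4125, -3.2125, -6.5125, -8.6125, -8.6125, 1.0875, -1.8125
Σ(xᵢ − x̄)² = 1329.6287 ⇒ m₂ = 1329.6287/8 = 166.20359
Σ(xᵢ − x̄)³ = 34473.3599 ⇒ m₃ = 34473.3599/8 = 4309.16999
m₂^(3/2) = 166.20359^(1.5) = 2142.69628
g1 = m₃ / m₂^(3/2) = 4309.16999 / 2142.69628 ≈ 2.011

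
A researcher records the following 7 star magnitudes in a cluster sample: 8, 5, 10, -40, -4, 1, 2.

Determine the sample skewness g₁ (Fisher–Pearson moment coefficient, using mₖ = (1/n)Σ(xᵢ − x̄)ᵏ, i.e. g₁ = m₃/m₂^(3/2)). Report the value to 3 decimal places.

-1.739

x̄ = (8 + 5 + 10 - 40 - 4 + 1 + 2) / 7 = -2.5714
deviations (xᵢ − x̄): 10.5714, 7.5714, 12.5714, -37.4286, -1.4286, 3.5714, 4.5714
Σ(xᵢ − x̄)² = 1763.7143 ⇒ m₂ = 1763.7143/7 = 251.95918
Σ(xᵢ − x̄)³ = -48693.1837 ⇒ m₃ = -48693.1837/7 = -6956.16910
m₂^(3/2) = 251.95918^(1.5) = 3999.40411
g₁ = m₃ / m₂^(3/2) = -6956.16910 / 3999.40411 ≈ -1.739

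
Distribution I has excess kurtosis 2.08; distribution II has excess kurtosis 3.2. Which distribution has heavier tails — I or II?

II

Higher excess kurtosis ⇒ heavier tails relative to the normal distribution.
2.08 vs 3.2: the larger is 3.2, so II has heavier tails.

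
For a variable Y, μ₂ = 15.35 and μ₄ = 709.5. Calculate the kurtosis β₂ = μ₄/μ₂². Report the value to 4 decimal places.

μ₂² = 15.35² = 235.62250
μ₄/μ₂² = 709.5 / 235.62250 = 3.01117
β₂ ≈ 3.0112

3.0112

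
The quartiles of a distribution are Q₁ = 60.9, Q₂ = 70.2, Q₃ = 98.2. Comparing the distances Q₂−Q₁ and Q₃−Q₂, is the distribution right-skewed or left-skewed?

Q₂ − Q₁ = 9.3;  Q₃ − Q₂ = 28.0
Q₃ − Q₂ > Q₂ − Q₁ ⇒ the upper half is more spread out ⇒ right-skewed.

right-skewed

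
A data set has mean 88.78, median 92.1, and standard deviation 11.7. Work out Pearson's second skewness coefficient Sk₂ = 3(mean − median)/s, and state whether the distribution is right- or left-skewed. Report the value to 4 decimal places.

Sk₂ = 3(88.78 − 92.1) / 11.7 = 3 × -3.3200 / 11.7
    = -9.9600 / 11.7 ≈ -0.8513
Sk₂ < 0 ⇒ mean < median ⇒ left-skewed (negative skew).

-0.8513, left-skewed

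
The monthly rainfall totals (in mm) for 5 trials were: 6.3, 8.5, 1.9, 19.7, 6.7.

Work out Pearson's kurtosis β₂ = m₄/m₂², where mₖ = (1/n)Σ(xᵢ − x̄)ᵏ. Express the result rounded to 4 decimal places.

x̄ = 8.6200
Σ(xᵢ − x̄)² = 177.0080 ⇒ m₂ = 35.40160
Σ(xᵢ − x̄)⁴ = 17153.4300 ⇒ m₄ = 3430.68601
m₂² = 1253.27328
β₂ = m₄/m₂² = 3430.68601 / 1253.27328 ≈ 2.7374

2.7374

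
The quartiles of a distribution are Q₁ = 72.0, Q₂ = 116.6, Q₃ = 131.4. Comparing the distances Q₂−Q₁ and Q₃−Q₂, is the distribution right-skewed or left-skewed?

Q₂ − Q₁ = 44.6;  Q₃ − Q₂ = 14.8
Q₂ − Q₁ > Q₃ − Q₂ ⇒ the lower half is more spread out ⇒ left-skewed.

left-skewed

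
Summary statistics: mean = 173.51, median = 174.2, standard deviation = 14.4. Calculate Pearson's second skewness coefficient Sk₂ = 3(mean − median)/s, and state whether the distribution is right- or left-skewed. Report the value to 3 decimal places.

Sk₂ = 3(173.51 − 174.2) / 14.4 = 3 × -0.6900 / 14.4
    = -2.0700 / 14.4 ≈ -0.144
Sk₂ < 0 ⇒ mean < median ⇒ left-skewed (negative skew).

-0.144, left-skewed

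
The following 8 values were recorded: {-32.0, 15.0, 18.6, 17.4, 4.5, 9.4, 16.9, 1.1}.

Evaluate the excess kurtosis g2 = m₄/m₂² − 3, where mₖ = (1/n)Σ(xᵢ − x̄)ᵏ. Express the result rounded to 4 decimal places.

1.5834

x̄ = 6.3625
Σ(xᵢ − x̄)² = 1969.2987 ⇒ m₂ = 246.16234
Σ(xᵢ − x̄)⁴ = 2221874.6829 ⇒ m₄ = 277734.33536
m₂² = 60595.89948
g2 = m₄/m₂² − 3 = 4.58338 − 3 ≈ 1.5834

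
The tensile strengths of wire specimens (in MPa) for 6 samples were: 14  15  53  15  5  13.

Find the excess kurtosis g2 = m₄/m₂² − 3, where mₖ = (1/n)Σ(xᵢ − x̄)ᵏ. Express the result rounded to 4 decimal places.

x̄ = 19.1667
Σ(xᵢ − x̄)² = 1444.8333 ⇒ m₂ = 240.80556
Σ(xᵢ − x̄)⁴ = 1353365.1528 ⇒ m₄ = 225560.85880
m₂² = 57987.31559
g2 = m₄/m₂² − 3 = 3.88983 − 3 ≈ 0.8898

0.8898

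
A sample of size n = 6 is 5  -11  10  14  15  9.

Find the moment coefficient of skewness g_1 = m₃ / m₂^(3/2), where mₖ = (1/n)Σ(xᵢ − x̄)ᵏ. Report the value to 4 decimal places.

-1.2534

x̄ = (5 - 11 + 10 + 14 + 15 + 9) / 6 = 7.0000
deviations (xᵢ − x̄): -2.0000, -18.0000, 3.0000, 7.0000, 8.0000, 2.0000
Σ(xᵢ − x̄)² = 454.0000 ⇒ m₂ = 454.0000/6 = 75.66667
Σ(xᵢ − x̄)³ = -4950.0000 ⇒ m₃ = -4950.0000/6 = -825.00000
m₂^(3/2) = 75.66667^(1.5) = 658.19852
g_1 = m₃ / m₂^(3/2) = -825.00000 / 658.19852 ≈ -1.2534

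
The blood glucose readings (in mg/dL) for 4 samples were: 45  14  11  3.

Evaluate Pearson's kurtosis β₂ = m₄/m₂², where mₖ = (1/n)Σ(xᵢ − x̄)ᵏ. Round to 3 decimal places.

x̄ = 18.2500
Σ(xᵢ − x̄)² = 1018.7500 ⇒ m₂ = 254.68750
Σ(xᵢ − x̄)⁴ = 569204.0781 ⇒ m₄ = 142301.01953
m₂² = 64865.72266
β₂ = m₄/m₂² = 142301.01953 / 64865.72266 ≈ 2.194

2.194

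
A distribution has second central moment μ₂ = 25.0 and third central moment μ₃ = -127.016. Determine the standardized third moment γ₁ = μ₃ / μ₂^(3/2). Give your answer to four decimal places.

σ = √μ₂ = √25.0 = 5.00000
σ³ = μ₂^(3/2) = 125.00000
γ₁ = μ₃/σ³ = -127.016 / 125.00000 ≈ -1.0161

-1.0161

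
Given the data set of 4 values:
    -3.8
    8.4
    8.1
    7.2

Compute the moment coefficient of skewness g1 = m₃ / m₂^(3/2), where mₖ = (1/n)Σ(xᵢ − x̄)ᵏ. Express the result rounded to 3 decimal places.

-1.129

x̄ = (-3.8 + 8.4 + 8.1 + 7.2) / 4 = 4.9750
deviations (xᵢ − x̄): -8.7750, 3.4250, 3.1250, 2.2250
Σ(xᵢ − x̄)² = 103.4475 ⇒ m₂ = 103.4475/4 = 25.86187
Σ(xᵢ − x̄)³ = -593.9704 ⇒ m₃ = -593.9704/4 = -148.49259
m₂^(3/2) = 25.86187^(1.5) = 131.51946
g1 = m₃ / m₂^(3/2) = -148.49259 / 131.51946 ≈ -1.129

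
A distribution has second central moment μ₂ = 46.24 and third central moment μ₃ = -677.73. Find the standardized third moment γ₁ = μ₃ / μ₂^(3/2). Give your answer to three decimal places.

-2.155

σ = √μ₂ = √46.24 = 6.80000
σ³ = μ₂^(3/2) = 314.43200
γ₁ = μ₃/σ³ = -677.73 / 314.43200 ≈ -2.155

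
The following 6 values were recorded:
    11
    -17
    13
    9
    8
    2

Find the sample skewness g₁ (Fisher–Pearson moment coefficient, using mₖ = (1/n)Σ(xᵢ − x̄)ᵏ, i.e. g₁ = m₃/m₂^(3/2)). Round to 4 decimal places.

-1.3839

x̄ = (11 - 17 + 13 + 9 + 8 + 2) / 6 = 4.3333
deviations (xᵢ − x̄): 6.6667, -21.3333, 8.6667, 4.6667, 3.6667, -2.3333
Σ(xᵢ − x̄)² = 615.3333 ⇒ m₂ = 615.3333/6 = 102.55556
Σ(xᵢ − x̄)³ = -8623.5556 ⇒ m₃ = -8623.5556/6 = -1437.25926
m₂^(3/2) = 102.55556^(1.5) = 1038.57721
g₁ = m₃ / m₂^(3/2) = -1437.25926 / 1038.57721 ≈ -1.3839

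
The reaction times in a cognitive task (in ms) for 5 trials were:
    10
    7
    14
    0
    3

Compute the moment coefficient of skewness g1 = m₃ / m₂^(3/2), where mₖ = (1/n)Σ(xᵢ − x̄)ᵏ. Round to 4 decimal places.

0.0603

x̄ = (10 + 7 + 14 + 0 + 3) / 5 = 6.8000
deviations (xᵢ − x̄): 3.2000, 0.2000, 7.2000, -6.8000, -3.8000
Σ(xᵢ − x̄)² = 122.8000 ⇒ m₂ = 122.8000/5 = 24.56000
Σ(xᵢ − x̄)³ = 36.7200 ⇒ m₃ = 36.7200/5 = 7.34400
m₂^(3/2) = 24.56000^(1.5) = 121.71456
g1 = m₃ / m₂^(3/2) = 7.34400 / 121.71456 ≈ 0.0603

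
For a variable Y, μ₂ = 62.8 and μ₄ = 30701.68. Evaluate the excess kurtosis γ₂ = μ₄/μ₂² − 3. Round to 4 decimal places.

4.7847

μ₂² = 62.8² = 3943.84000
μ₄/μ₂² = 30701.68 / 3943.84000 = 7.78472
γ₂ = 7.78472 − 3 ≈ 4.7847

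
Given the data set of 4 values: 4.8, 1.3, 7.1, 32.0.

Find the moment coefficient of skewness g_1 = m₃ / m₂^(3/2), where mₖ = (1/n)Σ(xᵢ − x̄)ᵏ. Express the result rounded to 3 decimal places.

1.054

x̄ = (4.8 + 1.3 + 7.1 + 32.0) / 4 = 11.3000
deviations (xᵢ − x̄): -6.5000, -10.0000, -4.2000, 20.7000
Σ(xᵢ − x̄)² = 588.3800 ⇒ m₂ = 588.3800/4 = 147.09500
Σ(xᵢ − x̄)³ = 7521.0300 ⇒ m₃ = 7521.0300/4 = 1880.25750
m₂^(3/2) = 147.09500^(1.5) = 1784.00828
g_1 = m₃ / m₂^(3/2) = 1880.25750 / 1784.00828 ≈ 1.054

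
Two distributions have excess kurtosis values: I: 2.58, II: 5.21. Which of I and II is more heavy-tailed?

II

Higher excess kurtosis ⇒ heavier tails relative to the normal distribution.
2.58 vs 5.21: the larger is 5.21, so II has heavier tails.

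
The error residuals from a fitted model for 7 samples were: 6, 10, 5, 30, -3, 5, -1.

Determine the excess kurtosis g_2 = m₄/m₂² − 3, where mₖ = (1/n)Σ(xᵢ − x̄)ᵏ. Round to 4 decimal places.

0.8433

x̄ = 7.4286
Σ(xᵢ − x̄)² = 709.7143 ⇒ m₂ = 101.38776
Σ(xᵢ − x̄)⁴ = 276550.9854 ⇒ m₄ = 39507.28363
m₂² = 10279.47688
g_2 = m₄/m₂² − 3 = 3.84332 − 3 ≈ 0.8433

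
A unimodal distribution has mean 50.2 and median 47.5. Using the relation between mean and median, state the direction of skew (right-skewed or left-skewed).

mean − median = 50.2 − 47.5 = 2.7
mean > median ⇒ the longer tail is on the right ⇒ right-skewed (positively skewed).

right-skewed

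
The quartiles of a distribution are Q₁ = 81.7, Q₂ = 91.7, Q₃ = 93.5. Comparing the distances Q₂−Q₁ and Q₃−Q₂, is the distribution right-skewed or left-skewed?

left-skewed

Q₂ − Q₁ = 10.0;  Q₃ − Q₂ = 1.8
Q₂ − Q₁ > Q₃ − Q₂ ⇒ the lower half is more spread out ⇒ left-skewed.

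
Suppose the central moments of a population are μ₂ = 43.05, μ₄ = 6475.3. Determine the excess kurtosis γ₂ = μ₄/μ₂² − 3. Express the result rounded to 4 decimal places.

0.4939

μ₂² = 43.05² = 1853.30250
μ₄/μ₂² = 6475.3 / 1853.30250 = 3.49393
γ₂ = 3.49393 − 3 ≈ 0.4939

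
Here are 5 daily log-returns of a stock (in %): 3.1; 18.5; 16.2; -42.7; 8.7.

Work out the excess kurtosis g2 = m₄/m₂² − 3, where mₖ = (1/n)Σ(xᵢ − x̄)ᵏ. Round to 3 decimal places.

-0.043

x̄ = 0.7600
Σ(xᵢ − x̄)² = 2510.3920 ⇒ m₂ = 502.07840
Σ(xᵢ − x̄)⁴ = 3727335.0167 ⇒ m₄ = 745467.00334
m₂² = 252082.71975
g2 = m₄/m₂² − 3 = 2.95723 − 3 ≈ -0.043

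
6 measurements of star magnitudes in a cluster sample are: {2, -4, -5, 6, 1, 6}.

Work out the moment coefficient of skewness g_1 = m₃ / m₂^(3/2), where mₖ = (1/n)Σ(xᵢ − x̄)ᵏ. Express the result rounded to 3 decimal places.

x̄ = (2 - 4 - 5 + 6 + 1 + 6) / 6 = 1.0000
deviations (xᵢ − x̄): 1.0000, -5.0000, -6.0000, 5.0000, 0.0000, 5.0000
Σ(xᵢ − x̄)² = 112.0000 ⇒ m₂ = 112.0000/6 = 18.66667
Σ(xᵢ − x̄)³ = -90.0000 ⇒ m₃ = -90.0000/6 = -15.00000
m₂^(3/2) = 18.66667^(1.5) = 80.64922
g_1 = m₃ / m₂^(3/2) = -15.00000 / 80.64922 ≈ -0.186

-0.186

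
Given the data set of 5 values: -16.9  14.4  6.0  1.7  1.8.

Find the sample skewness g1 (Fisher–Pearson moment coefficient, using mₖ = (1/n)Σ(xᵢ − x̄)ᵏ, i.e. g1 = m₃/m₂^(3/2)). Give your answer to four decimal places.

x̄ = (-16.9 + 14.4 + 6.0 + 1.7 + 1.8) / 5 = 1.4000
deviations (xᵢ − x̄): -18.3000, 13.0000, 4.6000, 0.3000, 0.4000
Σ(xᵢ − x̄)² = 525.3000 ⇒ m₂ = 525.3000/5 = 105.06000
Σ(xᵢ − x̄)³ = -3834.0600 ⇒ m₃ = -3834.0600/5 = -766.81200
m₂^(3/2) = 105.06000^(1.5) = 1076.85219
g1 = m₃ / m₂^(3/2) = -766.81200 / 1076.85219 ≈ -0.7121

-0.7121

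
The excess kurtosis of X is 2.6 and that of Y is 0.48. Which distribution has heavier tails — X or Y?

Higher excess kurtosis ⇒ heavier tails relative to the normal distribution.
2.6 vs 0.48: the larger is 2.6, so X has heavier tails.

X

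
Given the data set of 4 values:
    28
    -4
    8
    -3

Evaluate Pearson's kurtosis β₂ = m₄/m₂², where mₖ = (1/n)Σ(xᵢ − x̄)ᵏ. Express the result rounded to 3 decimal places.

1.935

x̄ = 7.2500
Σ(xᵢ − x̄)² = 662.7500 ⇒ m₂ = 165.68750
Σ(xᵢ − x̄)⁴ = 212440.5781 ⇒ m₄ = 53110.14453
m₂² = 27452.34766
β₂ = m₄/m₂² = 53110.14453 / 27452.34766 ≈ 1.935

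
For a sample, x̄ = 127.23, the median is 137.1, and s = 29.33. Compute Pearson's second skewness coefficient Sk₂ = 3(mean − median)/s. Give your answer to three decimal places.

Sk₂ = 3(127.23 − 137.1) / 29.33 = 3 × -9.8700 / 29.33
    = -29.6100 / 29.33 ≈ -1.010

-1.010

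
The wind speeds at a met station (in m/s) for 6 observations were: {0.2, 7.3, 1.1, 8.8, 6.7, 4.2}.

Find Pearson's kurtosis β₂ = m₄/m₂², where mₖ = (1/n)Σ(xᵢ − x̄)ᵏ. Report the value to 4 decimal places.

1.4907

x̄ = 4.7167
Σ(xᵢ − x̄)² = 61.0283 ⇒ m₂ = 10.17139
Σ(xᵢ − x̄)⁴ = 925.3559 ⇒ m₄ = 154.22599
m₂² = 103.45715
β₂ = m₄/m₂² = 154.22599 / 103.45715 ≈ 1.4907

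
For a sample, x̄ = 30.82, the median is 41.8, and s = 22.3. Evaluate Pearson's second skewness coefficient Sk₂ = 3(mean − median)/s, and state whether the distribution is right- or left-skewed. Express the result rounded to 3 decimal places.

Sk₂ = 3(30.82 − 41.8) / 22.3 = 3 × -10.9800 / 22.3
    = -32.9400 / 22.3 ≈ -1.477
Sk₂ < 0 ⇒ mean < median ⇒ left-skewed (negative skew).

-1.477, left-skewed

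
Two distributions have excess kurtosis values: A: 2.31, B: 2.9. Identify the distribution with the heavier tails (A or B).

Higher excess kurtosis ⇒ heavier tails relative to the normal distribution.
2.31 vs 2.9: the larger is 2.9, so B has heavier tails.

B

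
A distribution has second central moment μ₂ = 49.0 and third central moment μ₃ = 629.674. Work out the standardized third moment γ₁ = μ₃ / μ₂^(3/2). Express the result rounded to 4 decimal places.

1.8358

σ = √μ₂ = √49.0 = 7.00000
σ³ = μ₂^(3/2) = 343.00000
γ₁ = μ₃/σ³ = 629.674 / 343.00000 ≈ 1.8358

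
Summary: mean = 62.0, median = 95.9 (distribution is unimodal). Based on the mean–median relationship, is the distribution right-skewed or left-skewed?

mean − median = 62.0 − 95.9 = -33.9
mean < median ⇒ the longer tail is on the left ⇒ left-skewed (negatively skewed).

left-skewed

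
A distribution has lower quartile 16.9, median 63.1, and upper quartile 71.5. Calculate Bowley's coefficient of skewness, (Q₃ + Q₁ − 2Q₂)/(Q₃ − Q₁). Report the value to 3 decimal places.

numerator: Q₃ + Q₁ − 2Q₂ = 71.5 + 16.9 − 2×63.1 = -37.8000
denominator: Q₃ − Q₁ = 71.5 − 16.9 = 54.6000
Bowley skewness = -37.8000 / 54.6000 ≈ -0.692

-0.692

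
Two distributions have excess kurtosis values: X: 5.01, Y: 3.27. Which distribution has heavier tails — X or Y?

X

Higher excess kurtosis ⇒ heavier tails relative to the normal distribution.
5.01 vs 3.27: the larger is 5.01, so X has heavier tails.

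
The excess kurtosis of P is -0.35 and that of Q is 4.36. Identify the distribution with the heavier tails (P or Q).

Q

Higher excess kurtosis ⇒ heavier tails relative to the normal distribution.
-0.35 vs 4.36: the larger is 4.36, so Q has heavier tails. (Q is leptokurtic — heavier-than-normal tails; the other is platykurtic.)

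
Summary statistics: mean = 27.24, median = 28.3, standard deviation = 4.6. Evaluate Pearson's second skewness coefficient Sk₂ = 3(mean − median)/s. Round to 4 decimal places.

-0.6913

Sk₂ = 3(27.24 − 28.3) / 4.6 = 3 × -1.0600 / 4.6
    = -3.1800 / 4.6 ≈ -0.6913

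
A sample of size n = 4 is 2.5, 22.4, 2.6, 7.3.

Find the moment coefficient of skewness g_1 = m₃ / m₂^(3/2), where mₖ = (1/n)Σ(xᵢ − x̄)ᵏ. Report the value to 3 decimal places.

x̄ = (2.5 + 22.4 + 2.6 + 7.3) / 4 = 8.7000
deviations (xᵢ − x̄): -6.2000, 13.7000, -6.1000, -1.4000
Σ(xᵢ − x̄)² = 265.3000 ⇒ m₂ = 265.3000/4 = 66.32500
Σ(xᵢ − x̄)³ = 2103.3000 ⇒ m₃ = 2103.3000/4 = 525.82500
m₂^(3/2) = 66.32500^(1.5) = 540.15188
g_1 = m₃ / m₂^(3/2) = 525.82500 / 540.15188 ≈ 0.973

0.973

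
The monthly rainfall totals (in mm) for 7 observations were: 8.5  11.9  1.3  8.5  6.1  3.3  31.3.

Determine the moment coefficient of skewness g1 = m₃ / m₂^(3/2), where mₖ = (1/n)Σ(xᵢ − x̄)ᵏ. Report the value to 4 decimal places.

x̄ = (8.5 + 11.9 + 1.3 + 8.5 + 6.1 + 3.3 + 31.3) / 7 = 10.1286
deviations (xᵢ − x̄): -1.6286, 1.7714, -8.8286, -1.6286, -4.0286, -6.8286, 21.1714
Σ(xᵢ − x̄)² = 597.4743 ⇒ m₂ = 597.4743/7 = 85.35347
Σ(xᵢ − x̄)³ = 8414.6518 ⇒ m₃ = 8414.6518/7 = 1202.09311
m₂^(3/2) = 85.35347^(1.5) = 788.55460
g1 = m₃ / m₂^(3/2) = 1202.09311 / 788.55460 ≈ 1.5244

1.5244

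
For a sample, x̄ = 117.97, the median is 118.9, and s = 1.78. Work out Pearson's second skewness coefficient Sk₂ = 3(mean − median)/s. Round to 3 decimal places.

-1.567

Sk₂ = 3(117.97 − 118.9) / 1.78 = 3 × -0.9300 / 1.78
    = -2.7900 / 1.78 ≈ -1.567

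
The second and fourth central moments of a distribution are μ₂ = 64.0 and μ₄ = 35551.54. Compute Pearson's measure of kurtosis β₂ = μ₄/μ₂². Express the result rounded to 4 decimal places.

μ₂² = 64.0² = 4096.00000
μ₄/μ₂² = 35551.54 / 4096.00000 = 8.67958
β₂ ≈ 8.6796

8.6796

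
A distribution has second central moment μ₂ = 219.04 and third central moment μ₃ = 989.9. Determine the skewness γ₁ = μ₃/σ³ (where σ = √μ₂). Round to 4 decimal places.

σ = √μ₂ = √219.04 = 14.80000
σ³ = μ₂^(3/2) = 3241.79200
γ₁ = μ₃/σ³ = 989.9 / 3241.79200 ≈ 0.3054

0.3054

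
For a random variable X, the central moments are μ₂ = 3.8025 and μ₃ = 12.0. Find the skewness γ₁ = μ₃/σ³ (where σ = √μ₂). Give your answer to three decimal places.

σ = √μ₂ = √3.8025 = 1.95000
σ³ = μ₂^(3/2) = 7.41488
γ₁ = μ₃/σ³ = 12.0 / 7.41488 ≈ 1.618

1.618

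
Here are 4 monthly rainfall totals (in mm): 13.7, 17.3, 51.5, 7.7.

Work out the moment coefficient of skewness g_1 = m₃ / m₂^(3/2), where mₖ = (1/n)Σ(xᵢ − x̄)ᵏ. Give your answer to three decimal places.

1.014

x̄ = (13.7 + 17.3 + 51.5 + 7.7) / 4 = 22.5500
deviations (xᵢ − x̄): -8.8500, -5.2500, 28.9500, -14.8500
Σ(xᵢ − x̄)² = 1164.5100 ⇒ m₂ = 1164.5100/4 = 291.12750
Σ(xᵢ − x̄)³ = 20150.4510 ⇒ m₃ = 20150.4510/4 = 5037.61275
m₂^(3/2) = 291.12750^(1.5) = 4967.35097
g_1 = m₃ / m₂^(3/2) = 5037.61275 / 4967.35097 ≈ 1.014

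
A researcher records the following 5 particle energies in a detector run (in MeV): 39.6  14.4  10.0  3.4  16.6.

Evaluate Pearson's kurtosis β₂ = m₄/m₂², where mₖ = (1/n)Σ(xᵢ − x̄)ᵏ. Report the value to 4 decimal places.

x̄ = 16.8000
Σ(xᵢ − x̄)² = 751.4400 ⇒ m₂ = 150.28800
Σ(xᵢ − x̄)⁴ = 304646.7360 ⇒ m₄ = 60929.34720
m₂² = 22586.48294
β₂ = m₄/m₂² = 60929.34720 / 22586.48294 ≈ 2.6976

2.6976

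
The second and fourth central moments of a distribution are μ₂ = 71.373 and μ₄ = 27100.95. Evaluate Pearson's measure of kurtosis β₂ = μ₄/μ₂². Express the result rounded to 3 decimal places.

5.320

μ₂² = 71.373² = 5094.10513
μ₄/μ₂² = 27100.95 / 5094.10513 = 5.32006
β₂ ≈ 5.320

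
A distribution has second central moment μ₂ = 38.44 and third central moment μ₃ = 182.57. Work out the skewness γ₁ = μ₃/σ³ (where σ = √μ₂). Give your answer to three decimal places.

0.766

σ = √μ₂ = √38.44 = 6.20000
σ³ = μ₂^(3/2) = 238.32800
γ₁ = μ₃/σ³ = 182.57 / 238.32800 ≈ 0.766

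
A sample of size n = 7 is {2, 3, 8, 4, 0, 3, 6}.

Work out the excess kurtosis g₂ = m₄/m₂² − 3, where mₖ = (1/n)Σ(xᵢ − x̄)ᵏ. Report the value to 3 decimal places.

-0.699

x̄ = 3.7143
Σ(xᵢ − x̄)² = 41.4286 ⇒ m₂ = 5.91837
Σ(xᵢ − x̄)⁴ = 564.1458 ⇒ m₄ = 80.59225
m₂² = 35.02707
g₂ = m₄/m₂² − 3 = 2.30086 − 3 ≈ -0.699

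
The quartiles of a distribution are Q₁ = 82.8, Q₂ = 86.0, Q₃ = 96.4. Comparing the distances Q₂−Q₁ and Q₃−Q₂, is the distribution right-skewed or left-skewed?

Q₂ − Q₁ = 3.2;  Q₃ − Q₂ = 10.4
Q₃ − Q₂ > Q₂ − Q₁ ⇒ the upper half is more spread out ⇒ right-skewed.

right-skewed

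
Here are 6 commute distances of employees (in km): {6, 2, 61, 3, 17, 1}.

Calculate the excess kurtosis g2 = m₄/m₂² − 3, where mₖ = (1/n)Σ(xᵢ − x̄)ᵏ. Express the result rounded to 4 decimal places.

0.7350

x̄ = 15.0000
Σ(xᵢ − x̄)² = 2710.0000 ⇒ m₂ = 451.66667
Σ(xᵢ − x̄)⁴ = 4571746.0000 ⇒ m₄ = 761957.66667
m₂² = 204002.77778
g2 = m₄/m₂² − 3 = 3.73504 − 3 ≈ 0.7350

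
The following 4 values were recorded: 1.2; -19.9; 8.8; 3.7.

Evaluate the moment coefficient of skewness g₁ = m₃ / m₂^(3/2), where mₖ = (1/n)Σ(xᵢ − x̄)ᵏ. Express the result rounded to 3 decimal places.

x̄ = (1.2 - 19.9 + 8.8 + 3.7) / 4 = -1.5500
deviations (xᵢ − x̄): 2.7500, -18.3500, 10.3500, 5.2500
Σ(xᵢ − x̄)² = 478.9700 ⇒ m₂ = 478.9700/4 = 119.74250
Σ(xᵢ − x̄)³ = -4904.6400 ⇒ m₃ = -4904.6400/4 = -1226.16000
m₂^(3/2) = 119.74250^(1.5) = 1310.30525
g₁ = m₃ / m₂^(3/2) = -1226.16000 / 1310.30525 ≈ -0.936

-0.936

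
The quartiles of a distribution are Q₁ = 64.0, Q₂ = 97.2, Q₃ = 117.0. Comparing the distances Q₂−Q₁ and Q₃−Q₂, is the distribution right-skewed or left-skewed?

Q₂ − Q₁ = 33.2;  Q₃ − Q₂ = 19.8
Q₂ − Q₁ > Q₃ − Q₂ ⇒ the lower half is more spread out ⇒ left-skewed.

left-skewed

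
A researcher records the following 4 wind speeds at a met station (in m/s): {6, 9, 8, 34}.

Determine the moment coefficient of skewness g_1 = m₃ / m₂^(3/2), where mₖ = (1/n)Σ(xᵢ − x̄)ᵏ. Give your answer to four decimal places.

x̄ = (6 + 9 + 8 + 34) / 4 = 14.2500
deviations (xᵢ − x̄): -8.2500, -5.2500, -6.2500, 19.7500
Σ(xᵢ − x̄)² = 524.7500 ⇒ m₂ = 524.7500/4 = 131.18750
Σ(xᵢ − x̄)³ = 6753.3750 ⇒ m₃ = 6753.3750/4 = 1688.34375
m₂^(3/2) = 131.18750^(1.5) = 1502.58374
g_1 = m₃ / m₂^(3/2) = 1688.34375 / 1502.58374 ≈ 1.1236

1.1236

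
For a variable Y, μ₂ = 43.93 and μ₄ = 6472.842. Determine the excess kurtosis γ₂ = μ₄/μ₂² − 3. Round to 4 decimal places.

μ₂² = 43.93² = 1929.84490
μ₄/μ₂² = 6472.842 / 1929.84490 = 3.35407
γ₂ = 3.35407 − 3 ≈ 0.3541

0.3541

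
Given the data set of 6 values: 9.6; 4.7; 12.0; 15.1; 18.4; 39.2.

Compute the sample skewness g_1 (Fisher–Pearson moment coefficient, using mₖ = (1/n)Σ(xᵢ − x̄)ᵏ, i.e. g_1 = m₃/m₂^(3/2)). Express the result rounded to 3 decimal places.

x̄ = (9.6 + 4.7 + 12.0 + 15.1 + 18.4 + 39.2) / 6 = 16.5000
deviations (xᵢ − x̄): -6.9000, -11.8000, -4.5000, -1.4000, 1.9000, 22.7000
Σ(xᵢ − x̄)² = 727.9600 ⇒ m₂ = 727.9600/6 = 121.32667
Σ(xᵢ − x̄)³ = 9638.5320 ⇒ m₃ = 9638.5320/6 = 1606.42200
m₂^(3/2) = 121.32667^(1.5) = 1336.39364
g_1 = m₃ / m₂^(3/2) = 1606.42200 / 1336.39364 ≈ 1.202

1.202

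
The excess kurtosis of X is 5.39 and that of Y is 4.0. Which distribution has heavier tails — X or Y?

Higher excess kurtosis ⇒ heavier tails relative to the normal distribution.
5.39 vs 4.0: the larger is 5.39, so X has heavier tails.

X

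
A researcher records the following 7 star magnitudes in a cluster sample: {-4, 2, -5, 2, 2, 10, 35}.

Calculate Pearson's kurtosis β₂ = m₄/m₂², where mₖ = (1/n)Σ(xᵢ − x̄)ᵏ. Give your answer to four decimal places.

4.0466

x̄ = 6.0000
Σ(xᵢ − x̄)² = 1126.0000 ⇒ m₂ = 160.85714
Σ(xᵢ − x̄)⁴ = 732946.0000 ⇒ m₄ = 104706.57143
m₂² = 25875.02041
β₂ = m₄/m₂² = 104706.57143 / 25875.02041 ≈ 4.0466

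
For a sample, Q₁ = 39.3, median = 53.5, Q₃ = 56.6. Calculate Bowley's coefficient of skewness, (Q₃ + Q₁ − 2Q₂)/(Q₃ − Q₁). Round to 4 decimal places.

numerator: Q₃ + Q₁ − 2Q₂ = 56.6 + 39.3 − 2×53.5 = -11.1000
denominator: Q₃ − Q₁ = 56.6 − 39.3 = 17.3000
Bowley skewness = -11.1000 / 17.3000 ≈ -0.6416

-0.6416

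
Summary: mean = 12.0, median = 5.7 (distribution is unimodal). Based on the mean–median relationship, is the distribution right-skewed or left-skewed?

right-skewed

mean − median = 12.0 − 5.7 = 6.3
mean > median ⇒ the longer tail is on the right ⇒ right-skewed (positively skewed).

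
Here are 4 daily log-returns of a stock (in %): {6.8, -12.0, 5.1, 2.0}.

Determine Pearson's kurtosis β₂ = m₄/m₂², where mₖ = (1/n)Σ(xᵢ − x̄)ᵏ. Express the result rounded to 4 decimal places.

2.1851

x̄ = 0.4750
Σ(xᵢ − x̄)² = 219.3475 ⇒ m₂ = 54.83688
Σ(xᵢ − x̄)⁴ = 26282.7526 ⇒ m₄ = 6570.68814
m₂² = 3007.08286
β₂ = m₄/m₂² = 6570.68814 / 3007.08286 ≈ 2.1851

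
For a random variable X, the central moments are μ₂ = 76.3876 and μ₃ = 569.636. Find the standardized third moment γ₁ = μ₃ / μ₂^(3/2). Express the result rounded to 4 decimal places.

σ = √μ₂ = √76.3876 = 8.74000
σ³ = μ₂^(3/2) = 667.62762
γ₁ = μ₃/σ³ = 569.636 / 667.62762 ≈ 0.8532

0.8532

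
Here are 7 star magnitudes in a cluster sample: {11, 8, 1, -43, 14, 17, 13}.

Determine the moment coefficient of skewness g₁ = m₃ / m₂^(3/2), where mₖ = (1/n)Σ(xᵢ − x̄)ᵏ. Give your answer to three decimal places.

x̄ = (11 + 8 + 1 - 43 + 14 + 17 + 13) / 7 = 3.0000
deviations (xᵢ − x̄): 8.0000, 5.0000, -2.0000, -46.0000, 11.0000, 14.0000, 10.0000
Σ(xᵢ − x̄)² = 2626.0000 ⇒ m₂ = 2626.0000/7 = 375.14286
Σ(xᵢ − x̄)³ = -91632.0000 ⇒ m₃ = -91632.0000/7 = -13090.28571
m₂^(3/2) = 375.14286^(1.5) = 7265.99379
g₁ = m₃ / m₂^(3/2) = -13090.28571 / 7265.99379 ≈ -1.802

-1.802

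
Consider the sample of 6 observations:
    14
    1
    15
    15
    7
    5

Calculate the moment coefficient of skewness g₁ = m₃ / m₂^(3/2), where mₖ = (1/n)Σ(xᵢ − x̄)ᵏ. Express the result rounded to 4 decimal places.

-0.3025

x̄ = (14 + 1 + 15 + 15 + 7 + 5) / 6 = 9.5000
deviations (xᵢ − x̄): 4.5000, -8.5000, 5.5000, 5.5000, -2.5000, -4.5000
Σ(xᵢ − x̄)² = 179.5000 ⇒ m₂ = 179.5000/6 = 29.91667
Σ(xᵢ − x̄)³ = -297.0000 ⇒ m₃ = -297.0000/6 = -49.50000
m₂^(3/2) = 29.91667^(1.5) = 163.63259
g₁ = m₃ / m₂^(3/2) = -49.50000 / 163.63259 ≈ -0.3025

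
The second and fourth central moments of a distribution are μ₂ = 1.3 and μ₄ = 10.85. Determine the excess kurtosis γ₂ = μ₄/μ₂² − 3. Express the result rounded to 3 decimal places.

μ₂² = 1.3² = 1.69000
μ₄/μ₂² = 10.85 / 1.69000 = 6.42012
γ₂ = 6.42012 − 3 ≈ 3.420

3.420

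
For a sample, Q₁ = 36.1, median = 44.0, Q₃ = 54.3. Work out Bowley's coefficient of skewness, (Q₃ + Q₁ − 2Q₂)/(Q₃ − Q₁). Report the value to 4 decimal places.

numerator: Q₃ + Q₁ − 2Q₂ = 54.3 + 36.1 − 2×44.0 = 2.4000
denominator: Q₃ − Q₁ = 54.3 − 36.1 = 18.2000
Bowley skewness = 2.4000 / 18.2000 ≈ 0.1319

0.1319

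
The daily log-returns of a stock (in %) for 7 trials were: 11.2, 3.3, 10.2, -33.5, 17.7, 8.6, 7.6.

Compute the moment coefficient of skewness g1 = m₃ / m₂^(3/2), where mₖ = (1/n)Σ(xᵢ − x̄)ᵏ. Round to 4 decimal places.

-1.7570

x̄ = (11.2 + 3.3 + 10.2 - 33.5 + 17.7 + 8.6 + 7.6) / 7 = 3.5857
deviations (xᵢ − x̄): 7.6143, -0.2857, 6.6143, -37.0857, 14.1143, 5.0143, 4.0143
Σ(xᵢ − x̄)² = 1717.6286 ⇒ m₂ = 1717.6286/7 = 245.37551
Σ(xᵢ − x̄)³ = -47272.5323 ⇒ m₃ = -47272.5323/7 = -6753.21890
m₂^(3/2) = 245.37551^(1.5) = 3843.67646
g1 = m₃ / m₂^(3/2) = -6753.21890 / 3843.67646 ≈ -1.7570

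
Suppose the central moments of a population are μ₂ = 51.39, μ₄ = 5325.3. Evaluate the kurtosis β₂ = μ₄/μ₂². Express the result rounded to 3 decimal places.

μ₂² = 51.39² = 2640.93210
μ₄/μ₂² = 5325.3 / 2640.93210 = 2.01645
β₂ ≈ 2.016

2.016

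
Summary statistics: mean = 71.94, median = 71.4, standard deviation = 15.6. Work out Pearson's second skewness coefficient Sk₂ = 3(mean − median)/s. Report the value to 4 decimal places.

0.1038

Sk₂ = 3(71.94 − 71.4) / 15.6 = 3 × 0.5400 / 15.6
    = 1.6200 / 15.6 ≈ 0.1038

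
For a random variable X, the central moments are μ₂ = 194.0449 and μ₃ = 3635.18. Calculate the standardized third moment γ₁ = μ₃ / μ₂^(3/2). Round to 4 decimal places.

1.3448

σ = √μ₂ = √194.0449 = 13.93000
σ³ = μ₂^(3/2) = 2703.04546
γ₁ = μ₃/σ³ = 3635.18 / 2703.04546 ≈ 1.3448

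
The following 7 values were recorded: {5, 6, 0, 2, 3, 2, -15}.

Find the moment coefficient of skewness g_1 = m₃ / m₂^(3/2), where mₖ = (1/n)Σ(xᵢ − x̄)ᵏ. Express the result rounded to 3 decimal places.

x̄ = (5 + 6 + 0 + 2 + 3 + 2 - 15) / 7 = 0.4286
deviations (xᵢ − x̄): 4.5714, 5.5714, -0.4286, 1.5714, 2.5714, 1.5714, -15.4286
Σ(xᵢ − x̄)² = 301.7143 ⇒ m₂ = 301.7143/7 = 43.10204
Σ(xᵢ − x̄)³ = -3379.4694 ⇒ m₃ = -3379.4694/7 = -482.78134
m₂^(3/2) = 43.10204^(1.5) = 282.97414
g_1 = m₃ / m₂^(3/2) = -482.78134 / 282.97414 ≈ -1.706

-1.706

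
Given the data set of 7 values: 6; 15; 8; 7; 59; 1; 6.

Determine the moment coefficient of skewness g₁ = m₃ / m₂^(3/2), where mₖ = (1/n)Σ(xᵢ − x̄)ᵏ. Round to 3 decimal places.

x̄ = (6 + 15 + 8 + 7 + 59 + 1 + 6) / 7 = 14.5714
deviations (xᵢ − x̄): -8.5714, 0.4286, -6.5714, -7.5714, 44.4286, -13.5714, -8.5714
Σ(xᵢ − x̄)² = 2405.7143 ⇒ m₂ = 2405.7143/7 = 343.67347
Σ(xᵢ − x̄)³ = 83220.6122 ⇒ m₃ = 83220.6122/7 = 11888.65889
m₂^(3/2) = 343.67347^(1.5) = 6371.16732
g₁ = m₃ / m₂^(3/2) = 11888.65889 / 6371.16732 ≈ 1.866

1.866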